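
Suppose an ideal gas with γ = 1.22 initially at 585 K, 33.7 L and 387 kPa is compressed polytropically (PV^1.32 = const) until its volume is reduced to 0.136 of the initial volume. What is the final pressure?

5390 kPa

Polytropic n=1.32: T₂ = T₁(V₁/V₂)^(n−1) = 585×(7.35)^0.32 = 1110 K; P₂ = P₁(V₁/V₂)^n = 5390 kPa.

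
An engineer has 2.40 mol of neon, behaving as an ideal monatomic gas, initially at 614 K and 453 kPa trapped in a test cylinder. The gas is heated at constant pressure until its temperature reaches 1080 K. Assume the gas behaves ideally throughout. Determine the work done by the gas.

9300 J

V₁ = nRT₁/P₁ = 2.40×8.314×614/453 = 27.0 L.
Isobaric: P stays 453 kPa; V/T = const ⇒ T₂ = 1080 K, V₂ = 47.6 L.
W = PΔV = 453×(47.6−27.0) kPa·L = 9300 J.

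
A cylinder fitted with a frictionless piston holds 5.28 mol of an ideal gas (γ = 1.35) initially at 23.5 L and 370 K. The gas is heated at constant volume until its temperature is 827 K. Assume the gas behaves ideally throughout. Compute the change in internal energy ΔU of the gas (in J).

57300 J

P₁ = nRT₁/V₁ = 5.28×8.314×370/23.5 = 691 kPa.
Isochoric: V stays 23.5 L; P/T = const ⇒ T₂ = 827 K, P₂ = 1540 kPa.
For an ideal gas ΔU = nCvΔT with Cv = R/(γ−1) = 23.8 J/(mol·K).
ΔU = 5.28×23.8×(827−370) = 57300 J.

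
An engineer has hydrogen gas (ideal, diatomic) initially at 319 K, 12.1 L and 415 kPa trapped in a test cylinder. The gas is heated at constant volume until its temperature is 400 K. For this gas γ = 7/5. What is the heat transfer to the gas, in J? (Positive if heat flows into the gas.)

3190 J

n = P₁V₁/(RT₁) = 415×12.1/(8.314×319) = 1.89 mol.
Isochoric: V stays 12.1 L; P/T = const ⇒ T₂ = 400 K, P₂ = 520 kPa.
W = 0 (no volume change).
ΔU = nCvΔT = 1.89×20.8×(400−319) = 3190 J.
Q = ΔU = 3190 J.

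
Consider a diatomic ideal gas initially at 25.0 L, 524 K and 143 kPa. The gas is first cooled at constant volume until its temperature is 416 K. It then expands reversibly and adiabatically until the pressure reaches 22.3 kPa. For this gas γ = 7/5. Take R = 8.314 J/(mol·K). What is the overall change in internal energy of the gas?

-4480 J

n = P₁V₁/(RT₁) = 143×25.0/(8.314×524) = 0.821 mol.
Step 1 — Isochoric: V stays 25.0 L; P/T = const ⇒ T₂ = 416 K, P₂ = 114 kPa.
W = 0 (no volume change).
ΔU = nCvΔT = 0.821×20.8×(416−524) = -1840 J.
Q = ΔU = -1840 J.
State after step 1: P = 114 kPa, V = 25.0 L, T = 416 K.
Step 2 — Adiabatic: T₂/T₁ = (P₂/P₁)^((γ−1)/γ) ⇒ T₂ = 416×(0.196)^0.286 = 261 K; V₂ = 79.9 L.
ΔU = nCvΔT = 0.821×20.8×(261−416) = -2640 J.
Q = 0 for an adiabatic process, so W = −ΔU = 2640 J.
Net over both steps: W = 2640 J, Q = -1840 J, ΔU = -4480 J.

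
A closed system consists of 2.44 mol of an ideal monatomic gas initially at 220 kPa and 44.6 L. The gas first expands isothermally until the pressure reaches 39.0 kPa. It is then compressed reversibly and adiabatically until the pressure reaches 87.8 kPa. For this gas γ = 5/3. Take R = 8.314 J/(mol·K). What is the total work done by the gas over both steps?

11300 J

T₁ = P₁V₁/(nR) = 220×44.6/(2.44×8.314) = 484 K.
Step 1 — Isothermal: T stays 484 K; PV = const ⇒ V₂ = 252 L, P₂ = 39.0 kPa.
ΔU = 0 (ideal gas, T constant).
W = nRT ln(V₂/V₁) = 2.44×8.314×484×ln(5.64) = 17000 J.
Q = ΔU + W = 17000 J.
State after step 1: P = 39.0 kPa, V = 252 L, T = 484 K.
Step 2 — Adiabatic: T₂/T₁ = (P₂/P₁)^((γ−1)/γ) ⇒ T₂ = 484×(2.25)^0.400 = 669 K; V₂ = 155 L.
ΔU = nCvΔT = 2.44×12.5×(669−484) = 5640 J.
Q = 0 for an adiabatic process, so W = −ΔU = -5640 J.
Net over both steps: W = 11300 J, Q = 17000 J, ΔU = 5640 J.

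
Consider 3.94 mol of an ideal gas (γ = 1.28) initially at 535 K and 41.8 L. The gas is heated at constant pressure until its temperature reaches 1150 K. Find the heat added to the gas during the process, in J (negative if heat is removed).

92100 J

P₁ = nRT₁/V₁ = 3.94×8.314×535/41.8 = 419 kPa.
Isobaric: P stays 419 kPa; V/T = const ⇒ T₂ = 1150 K, V₂ = 89.9 L.
W = PΔV = 419×(89.9−41.8) kPa·L = 20100 J.
ΔU = nCvΔT = 3.94×29.7×(1150−535) = 71900 J.
Q = ΔU + W = nCpΔT = 92100 J.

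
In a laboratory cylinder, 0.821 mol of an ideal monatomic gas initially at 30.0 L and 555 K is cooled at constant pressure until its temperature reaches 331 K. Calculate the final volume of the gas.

P₁ = nRT₁/V₁ = 0.821×8.314×555/30.0 = 126 kPa.
Isobaric: P stays 126 kPa; V/T = const ⇒ T₂ = 331 K, V₂ = 17.9 L.

17.9 L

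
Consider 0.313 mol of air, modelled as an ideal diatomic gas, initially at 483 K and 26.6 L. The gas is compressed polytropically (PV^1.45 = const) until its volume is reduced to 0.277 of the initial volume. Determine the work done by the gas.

P₁ = nRT₁/V₁ = 0.313×8.314×483/26.6 = 47.3 kPa.
Polytropic n=1.45: T₂ = T₁(V₁/V₂)^(n−1) = 483×(3.61)^0.45 = 861 K; P₂ = P₁(V₁/V₂)^n = 304 kPa.
W = (P₁V₁−P₂V₂)/(n−1) = (47.3×26.6−304×7.37)/0.45 = -2180 J.

-2180 J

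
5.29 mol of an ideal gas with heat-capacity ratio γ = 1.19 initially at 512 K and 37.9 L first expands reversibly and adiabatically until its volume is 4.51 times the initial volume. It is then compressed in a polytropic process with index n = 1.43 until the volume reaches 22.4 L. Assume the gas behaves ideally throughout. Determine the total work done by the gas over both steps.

-25400 J

P₁ = nRT₁/V₁ = 5.29×8.314×512/37.9 = 594 kPa.
Step 1 — Adiabatic: TV^(γ−1) = const ⇒ T₂ = 512×(0.222)^0.190 = 385 K; PV^γ = const ⇒ P₂ = 99.0 kPa.
ΔU = nCvΔT = 5.29×43.8×(385−512) = -29500 J.
Q = 0 for an adiabatic process, so W = −ΔU = 29500 J.
State after step 1: P = 99.0 kPa, V = 171 L, T = 385 K.
Step 2 — Polytropic n=1.43: T₂ = T₁(V₁/V₂)^(n−1) = 385×(7.63)^0.43 = 921 K; P₂ = P₁(V₁/V₂)^n = 1810 kPa.
W = (P₁V₁−P₂V₂)/(n−1) = (99.0×171−1810×22.4)/0.43 = -54900 J.
ΔU = nCvΔT = 5.29×43.8×(921−385) = 124000 J.
Q = ΔU + W = 69400 J.
Net over both steps: W = -25400 J, Q = 69400 J, ΔU = 94800 J.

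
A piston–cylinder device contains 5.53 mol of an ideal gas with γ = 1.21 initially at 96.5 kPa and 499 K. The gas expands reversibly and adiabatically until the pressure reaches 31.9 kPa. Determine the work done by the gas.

19100 J

V₁ = nRT₁/P₁ = 5.53×8.314×499/96.5 = 238 L.
Adiabatic: T₂/T₁ = (P₂/P₁)^((γ−1)/γ) ⇒ T₂ = 499×(0.331)^0.174 = 412 K; V₂ = 593 L.
ΔU = nCvΔT = 5.53×39.6×(412−499) = -19100 J.
Q = 0 for an adiabatic process, so W = −ΔU = 19100 J.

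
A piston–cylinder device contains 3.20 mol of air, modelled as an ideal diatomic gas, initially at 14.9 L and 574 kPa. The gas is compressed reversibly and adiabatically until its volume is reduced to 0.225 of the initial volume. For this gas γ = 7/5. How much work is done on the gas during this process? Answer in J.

17400 J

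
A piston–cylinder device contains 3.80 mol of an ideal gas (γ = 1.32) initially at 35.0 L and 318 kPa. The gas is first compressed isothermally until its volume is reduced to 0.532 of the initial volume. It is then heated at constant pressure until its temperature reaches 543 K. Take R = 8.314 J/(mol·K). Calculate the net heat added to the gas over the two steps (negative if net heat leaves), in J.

17800 J

T₁ = P₁V₁/(nR) = 318×35.0/(3.80×8.314) = 352 K.
Step 1 — Isothermal: T stays 352 K; PV = const ⇒ V₂ = 18.6 L, P₂ = 598 kPa.
ΔU = 0 (ideal gas, T constant).
W = nRT ln(V₂/V₁) = 3.80×8.314×352×ln(0.532) = -7020 J.
Q = ΔU + W = -7020 J.
State after step 1: P = 598 kPa, V = 18.6 L, T = 352 K.
Step 2 — Isobaric: P stays 598 kPa; V/T = const ⇒ T₂ = 543 K, V₂ = 28.7 L.
W = PΔV = 598×(28.7−18.6) kPa·L = 6030 J.
ΔU = nCvΔT = 3.80×26.0×(543−352) = 18800 J.
Q = ΔU + W = nCpΔT = 24900 J.
Net over both steps: W = -999 J, Q = 17800 J, ΔU = 18800 J.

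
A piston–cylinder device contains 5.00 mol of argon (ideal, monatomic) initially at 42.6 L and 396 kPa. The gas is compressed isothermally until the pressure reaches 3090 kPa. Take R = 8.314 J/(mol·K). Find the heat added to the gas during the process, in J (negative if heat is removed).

-34700 J

T₁ = P₁V₁/(nR) = 396×42.6/(5.00×8.314) = 406 K.
Isothermal: T stays 406 K; PV = const ⇒ V₂ = 5.46 L, P₂ = 3090 kPa.
ΔU = 0 (ideal gas, T constant).
W = nRT ln(V₂/V₁) = 5.00×8.314×406×ln(0.128) = -34700 J.
Q = ΔU + W = -34700 J.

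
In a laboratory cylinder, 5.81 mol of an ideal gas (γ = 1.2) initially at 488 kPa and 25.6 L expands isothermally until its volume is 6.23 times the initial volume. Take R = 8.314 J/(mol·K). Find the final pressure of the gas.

78.3 kPa

T₁ = P₁V₁/(nR) = 488×25.6/(5.81×8.314) = 259 K.
Isothermal: T stays 259 K; PV = const ⇒ V₂ = 159 L, P₂ = 78.3 kPa.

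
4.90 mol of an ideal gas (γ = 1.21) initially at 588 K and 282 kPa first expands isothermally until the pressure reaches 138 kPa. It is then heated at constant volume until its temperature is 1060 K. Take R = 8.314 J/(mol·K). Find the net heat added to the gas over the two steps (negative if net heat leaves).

V₁ = nRT₁/P₁ = 4.90×8.314×588/282 = 84.9 L.
Step 1 — Isothermal: T stays 588 K; PV = const ⇒ V₂ = 174 L, P₂ = 138 kPa.
ΔU = 0 (ideal gas, T constant).
W = nRT ln(V₂/V₁) = 4.90×8.314×588×ln(2.04) = 17100 J.
Q = ΔU + W = 17100 J.
State after step 1: P = 138 kPa, V = 174 L, T = 588 K.
Step 2 — Isochoric: V stays 174 L; P/T = const ⇒ T₂ = 1060 K, P₂ = 249 kPa.
W = 0 (no volume change).
ΔU = nCvΔT = 4.90×39.6×(1060−588) = 91600 J.
Q = ΔU = 91600 J.
Net over both steps: W = 17100 J, Q = 109000 J, ΔU = 91600 J.

109000 J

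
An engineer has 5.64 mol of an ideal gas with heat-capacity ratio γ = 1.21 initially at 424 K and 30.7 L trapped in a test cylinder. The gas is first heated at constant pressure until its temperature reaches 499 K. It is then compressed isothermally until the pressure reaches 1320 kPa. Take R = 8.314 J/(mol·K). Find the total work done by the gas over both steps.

P₁ = nRT₁/V₁ = 5.64×8.314×424/30.7 = 648 kPa.
Step 1 — Isobaric: P stays 648 kPa; V/T = const ⇒ T₂ = 499 K, V₂ = 36.1 L.
W = PΔV = 648×(36.1−30.7) kPa·L = 3520 J.
ΔU = nCvΔT = 5.64×39.6×(499−424) = 16700 J.
Q = ΔU + W = nCpΔT = 20300 J.
State after step 1: P = 648 kPa, V = 36.1 L, T = 499 K.
Step 2 — Isothermal: T stays 499 K; PV = const ⇒ V₂ = 17.7 L, P₂ = 1320 kPa.
ΔU = 0 (ideal gas, T constant).
W = nRT ln(V₂/V₁) = 5.64×8.314×499×ln(0.491) = -16700 J.
Q = ΔU + W = -16700 J.
Net over both steps: W = -13100 J, Q = 3600 J, ΔU = 16700 J.

-13100 J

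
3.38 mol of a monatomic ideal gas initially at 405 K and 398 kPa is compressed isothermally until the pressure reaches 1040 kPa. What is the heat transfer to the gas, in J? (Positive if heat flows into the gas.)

V₁ = nRT₁/P₁ = 3.38×8.314×405/398 = 28.6 L.
Isothermal: T stays 405 K; PV = const ⇒ V₂ = 10.9 L, P₂ = 1040 kPa.
ΔU = 0 (ideal gas, T constant).
W = nRT ln(V₂/V₁) = 3.38×8.314×405×ln(0.383) = -10900 J.
Q = ΔU + W = -10900 J.

-10900 J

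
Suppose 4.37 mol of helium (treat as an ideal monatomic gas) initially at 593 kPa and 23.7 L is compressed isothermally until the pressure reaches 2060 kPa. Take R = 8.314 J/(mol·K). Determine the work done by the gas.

T₁ = P₁V₁/(nR) = 593×23.7/(4.37×8.314) = 387 K.
Isothermal: T stays 387 K; PV = const ⇒ V₂ = 6.82 L, P₂ = 2060 kPa.
W = nRT ln(V₂/V₁) = 4.37×8.314×387×ln(0.288) = -17500 J.

-17500 J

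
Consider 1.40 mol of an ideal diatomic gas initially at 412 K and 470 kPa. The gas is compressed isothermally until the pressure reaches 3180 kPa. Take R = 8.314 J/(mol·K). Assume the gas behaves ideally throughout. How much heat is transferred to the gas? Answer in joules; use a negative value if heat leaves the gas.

-9170 J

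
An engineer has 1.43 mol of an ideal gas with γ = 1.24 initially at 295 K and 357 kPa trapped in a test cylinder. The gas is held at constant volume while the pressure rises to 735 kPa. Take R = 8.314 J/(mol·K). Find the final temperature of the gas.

607 K

V₁ = nRT₁/P₁ = 1.43×8.314×295/357 = 9.82 L.
Isochoric: V stays 9.82 L; P/T = const ⇒ T₂ = 607 K, P₂ = 735 kPa.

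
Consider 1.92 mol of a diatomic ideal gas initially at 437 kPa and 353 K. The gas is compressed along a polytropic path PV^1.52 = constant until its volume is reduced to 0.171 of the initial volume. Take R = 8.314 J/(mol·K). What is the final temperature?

V₁ = nRT₁/P₁ = 1.92×8.314×353/437 = 12.9 L.
Polytropic n=1.52: T₂ = T₁(V₁/V₂)^(n−1) = 353×(5.85)^0.52 = 884 K; P₂ = P₁(V₁/V₂)^n = 6400 kPa.

884 K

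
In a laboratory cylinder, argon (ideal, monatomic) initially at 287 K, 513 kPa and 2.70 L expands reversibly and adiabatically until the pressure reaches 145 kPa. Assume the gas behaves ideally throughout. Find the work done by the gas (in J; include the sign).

824 J

n = P₁V₁/(RT₁) = 513×2.70/(8.314×287) = 0.580 mol.
Adiabatic: T₂/T₁ = (P₂/P₁)^((γ−1)/γ) ⇒ T₂ = 287×(0.283)^0.400 = 173 K; V₂ = 5.76 L.
ΔU = nCvΔT = 0.580×12.5×(173−287) = -824 J.
Q = 0 for an adiabatic process, so W = −ΔU = 824 J.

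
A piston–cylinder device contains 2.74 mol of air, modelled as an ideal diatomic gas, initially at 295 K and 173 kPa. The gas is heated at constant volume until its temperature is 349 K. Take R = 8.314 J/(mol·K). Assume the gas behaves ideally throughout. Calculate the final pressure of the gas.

V₁ = nRT₁/P₁ = 2.74×8.314×295/173 = 38.8 L.
Isochoric: V stays 38.8 L; P/T = const ⇒ T₂ = 349 K, P₂ = 205 kPa.

205 kPa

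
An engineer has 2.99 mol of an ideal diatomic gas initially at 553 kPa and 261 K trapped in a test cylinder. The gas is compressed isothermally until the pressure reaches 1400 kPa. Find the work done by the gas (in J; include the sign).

-6030 J

V₁ = nRT₁/P₁ = 2.99×8.314×261/553 = 11.7 L.
Isothermal: T stays 261 K; PV = const ⇒ V₂ = 4.63 L, P₂ = 1400 kPa.
W = nRT ln(V₂/V₁) = 2.99×8.314×261×ln(0.395) = -6030 J.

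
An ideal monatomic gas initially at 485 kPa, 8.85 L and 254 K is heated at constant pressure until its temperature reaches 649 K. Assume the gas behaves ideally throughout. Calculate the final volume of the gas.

22.6 L

Isobaric: P stays 485 kPa; V/T = const ⇒ T₂ = 649 K, V₂ = 22.6 L.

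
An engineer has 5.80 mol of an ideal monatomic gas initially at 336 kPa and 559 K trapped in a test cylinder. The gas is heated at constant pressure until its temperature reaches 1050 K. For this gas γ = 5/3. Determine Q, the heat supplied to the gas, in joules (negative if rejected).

59200 J

V₁ = nRT₁/P₁ = 5.80×8.314×559/336 = 80.2 L.
Isobaric: P stays 336 kPa; V/T = const ⇒ T₂ = 1050 K, V₂ = 151 L.
W = PΔV = 336×(151−80.2) kPa·L = 23700 J.
ΔU = nCvΔT = 5.80×12.5×(1050−559) = 35500 J.
Q = ΔU + W = nCpΔT = 59200 J.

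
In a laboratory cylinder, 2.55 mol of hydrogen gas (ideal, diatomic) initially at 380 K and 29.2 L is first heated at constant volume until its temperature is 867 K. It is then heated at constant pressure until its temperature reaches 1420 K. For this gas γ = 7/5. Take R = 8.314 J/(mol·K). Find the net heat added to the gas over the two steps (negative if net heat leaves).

P₁ = nRT₁/V₁ = 2.55×8.314×380/29.2 = 276 kPa.
Step 1 — Isochoric: V stays 29.2 L; P/T = const ⇒ T₂ = 867 K, P₂ = 629 kPa.
W = 0 (no volume change).
ΔU = nCvΔT = 2.55×20.8×(867−380) = 25800 J.
Q = ΔU = 25800 J.
State after step 1: P = 629 kPa, V = 29.2 L, T = 867 K.
Step 2 — Isobaric: P stays 629 kPa; V/T = const ⇒ T₂ = 1420 K, V₂ = 47.8 L.
W = PΔV = 629×(47.8−29.2) kPa·L = 11700 J.
ΔU = nCvΔT = 2.55×20.8×(1420−867) = 29300 J.
Q = ΔU + W = nCpΔT = 41000 J.
Net over both steps: W = 11700 J, Q = 66800 J, ΔU = 55100 J.

66800 J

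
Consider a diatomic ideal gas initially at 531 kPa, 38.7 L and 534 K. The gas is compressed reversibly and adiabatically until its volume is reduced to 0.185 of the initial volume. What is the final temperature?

1050 K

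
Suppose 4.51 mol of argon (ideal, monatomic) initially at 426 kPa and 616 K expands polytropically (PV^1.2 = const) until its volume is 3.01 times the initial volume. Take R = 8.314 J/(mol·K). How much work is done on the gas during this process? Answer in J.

-22800 J

V₁ = nRT₁/P₁ = 4.51×8.314×616/426 = 54.2 L.
Polytropic n=1.2: T₂ = T₁(V₁/V₂)^(n−1) = 616×(0.332)^0.20 = 494 K; P₂ = P₁(V₁/V₂)^n = 114 kPa.
W = (P₁V₁−P₂V₂)/(n−1) = (426×54.2−114×163)/0.20 = 22800 J.
Work done on the gas = −W_by = -22800 J.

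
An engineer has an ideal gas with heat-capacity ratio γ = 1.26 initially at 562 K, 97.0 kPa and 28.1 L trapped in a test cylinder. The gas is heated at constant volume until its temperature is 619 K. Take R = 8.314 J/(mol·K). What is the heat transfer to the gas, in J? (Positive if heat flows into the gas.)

1060 J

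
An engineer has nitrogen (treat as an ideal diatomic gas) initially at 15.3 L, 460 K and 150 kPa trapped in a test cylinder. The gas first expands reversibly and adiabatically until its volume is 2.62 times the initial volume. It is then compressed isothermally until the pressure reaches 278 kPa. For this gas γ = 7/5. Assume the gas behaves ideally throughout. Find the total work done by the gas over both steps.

-1230 J

n = P₁V₁/(RT₁) = 150×15.3/(8.314×460) = 0.600 mol.
Step 1 — Adiabatic: TV^(γ−1) = const ⇒ T₂ = 460×(0.382)^0.400 = 313 K; PV^γ = const ⇒ P₂ = 38.9 kPa.
ΔU = nCvΔT = 0.600×20.8×(313−460) = -1830 J.
Q = 0 for an adiabatic process, so W = −ΔU = 1830 J.
State after step 1: P = 38.9 kPa, V = 40.1 L, T = 313 K.
Step 2 — Isothermal: T stays 313 K; PV = const ⇒ V₂ = 5.62 L, P₂ = 278 kPa.
ΔU = 0 (ideal gas, T constant).
W = nRT ln(V₂/V₁) = 0.600×8.314×313×ln(0.140) = -3070 J.
Q = ΔU + W = -3070 J.
Net over both steps: W = -1230 J, Q = -3070 J, ΔU = -1830 J.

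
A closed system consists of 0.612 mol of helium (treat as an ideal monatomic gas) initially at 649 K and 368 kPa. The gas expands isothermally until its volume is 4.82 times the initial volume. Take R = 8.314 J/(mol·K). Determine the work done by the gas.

V₁ = nRT₁/P₁ = 0.612×8.314×649/368 = 8.97 L.
Isothermal: T stays 649 K; PV = const ⇒ V₂ = 43.3 L, P₂ = 76.3 kPa.
W = nRT ln(V₂/V₁) = 0.612×8.314×649×ln(4.82) = 5190 J.

5190 J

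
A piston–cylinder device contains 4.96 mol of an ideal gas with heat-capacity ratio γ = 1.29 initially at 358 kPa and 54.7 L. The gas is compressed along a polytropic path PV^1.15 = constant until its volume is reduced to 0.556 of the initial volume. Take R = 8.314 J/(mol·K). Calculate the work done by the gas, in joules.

T₁ = P₁V₁/(nR) = 358×54.7/(4.96×8.314) = 475 K.
Polytropic n=1.15: T₂ = T₁(V₁/V₂)^(n−1) = 475×(1.80)^0.15 = 519 K; P₂ = P₁(V₁/V₂)^n = 703 kPa.
W = (P₁V₁−P₂V₂)/(n−1) = (358×54.7−703×30.4)/0.15 = -12000 J.

-12000 J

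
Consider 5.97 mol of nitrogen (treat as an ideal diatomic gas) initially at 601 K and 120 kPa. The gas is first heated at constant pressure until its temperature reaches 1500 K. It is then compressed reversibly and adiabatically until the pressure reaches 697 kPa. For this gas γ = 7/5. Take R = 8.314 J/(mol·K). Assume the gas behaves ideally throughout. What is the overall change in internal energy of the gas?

233000 J

V₁ = nRT₁/P₁ = 5.97×8.314×601/120 = 249 L.
Step 1 — Isobaric: P stays 120 kPa; V/T = const ⇒ T₂ = 1500 K, V₂ = 620 L.
W = PΔV = 120×(620−249) kPa·L = 44600 J.
ΔU = nCvΔT = 5.97×20.8×(1500−601) = 112000 J.
Q = ΔU + W = nCpΔT = 156000 J.
State after step 1: P = 120 kPa, V = 620 L, T = 1500 K.
Step 2 — Adiabatic: T₂/T₁ = (P₂/P₁)^((γ−1)/γ) ⇒ T₂ = 1500×(5.81)^0.286 = 2480 K; V₂ = 177 L.
ΔU = nCvΔT = 5.97×20.8×(2480−1500) = 122000 J.
Q = 0 for an adiabatic process, so W = −ΔU = -122000 J.
Net over both steps: W = -76900 J, Q = 156000 J, ΔU = 233000 J.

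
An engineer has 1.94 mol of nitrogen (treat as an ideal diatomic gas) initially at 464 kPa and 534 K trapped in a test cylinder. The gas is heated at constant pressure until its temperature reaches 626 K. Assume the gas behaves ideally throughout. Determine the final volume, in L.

21.8 L

V₁ = nRT₁/P₁ = 1.94×8.314×534/464 = 18.6 L.
Isobaric: P stays 464 kPa; V/T = const ⇒ T₂ = 626 K, V₂ = 21.8 L.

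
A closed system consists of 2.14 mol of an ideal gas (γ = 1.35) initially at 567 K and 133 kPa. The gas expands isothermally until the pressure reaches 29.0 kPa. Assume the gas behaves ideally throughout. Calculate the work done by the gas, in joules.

15400 J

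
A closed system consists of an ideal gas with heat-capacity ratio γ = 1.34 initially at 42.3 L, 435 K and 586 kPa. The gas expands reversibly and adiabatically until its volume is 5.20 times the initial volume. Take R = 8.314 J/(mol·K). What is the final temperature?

Adiabatic: TV^(γ−1) = const ⇒ T₂ = 435×(0.192)^0.340 = 248 K; PV^γ = const ⇒ P₂ = 64.3 kPa.

248 K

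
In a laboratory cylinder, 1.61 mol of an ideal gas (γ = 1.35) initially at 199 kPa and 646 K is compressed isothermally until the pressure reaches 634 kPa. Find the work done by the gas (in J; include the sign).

-10000 J

V₁ = nRT₁/P₁ = 1.61×8.314×646/199 = 43.5 L.
Isothermal: T stays 646 K; PV = const ⇒ V₂ = 13.6 L, P₂ = 634 kPa.
W = nRT ln(V₂/V₁) = 1.61×8.314×646×ln(0.314) = -10000 J.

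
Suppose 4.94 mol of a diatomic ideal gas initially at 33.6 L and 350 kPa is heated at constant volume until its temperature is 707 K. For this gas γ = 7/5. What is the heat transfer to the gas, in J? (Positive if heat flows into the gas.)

T₁ = P₁V₁/(nR) = 350×33.6/(4.94×8.314) = 286 K.
Isochoric: V stays 33.6 L; P/T = const ⇒ T₂ = 707 K, P₂ = 864 kPa.
W = 0 (no volume change).
ΔU = nCvΔT = 4.94×20.8×(707−286) = 43200 J.
Q = ΔU = 43200 J.

43200 J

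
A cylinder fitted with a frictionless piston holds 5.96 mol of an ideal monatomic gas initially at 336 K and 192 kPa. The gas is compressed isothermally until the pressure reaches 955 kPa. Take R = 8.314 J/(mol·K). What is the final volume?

V₁ = nRT₁/P₁ = 5.96×8.314×336/192 = 86.7 L.
Isothermal: T stays 336 K; PV = const ⇒ V₂ = 17.4 L, P₂ = 955 kPa.

17.4 L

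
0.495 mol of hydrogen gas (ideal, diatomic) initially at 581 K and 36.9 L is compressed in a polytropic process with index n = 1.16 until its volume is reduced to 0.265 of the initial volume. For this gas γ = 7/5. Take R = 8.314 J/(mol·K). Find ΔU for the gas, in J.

P₁ = nRT₁/V₁ = 0.495×8.314×581/36.9 = 64.8 kPa.
Polytropic n=1.16: T₂ = T₁(V₁/V₂)^(n−1) = 581×(3.77)^0.16 = 719 K; P₂ = P₁(V₁/V₂)^n = 302 kPa.
For an ideal gas ΔU = nCvΔT with Cv = (5/2)R = 20.8 J/(mol·K).
ΔU = 0.495×20.8×(719−581) = 1420 J.

1420 J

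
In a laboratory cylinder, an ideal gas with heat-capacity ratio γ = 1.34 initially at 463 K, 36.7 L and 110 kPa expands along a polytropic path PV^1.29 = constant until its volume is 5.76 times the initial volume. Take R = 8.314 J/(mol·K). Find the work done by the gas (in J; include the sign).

n = P₁V₁/(RT₁) = 110×36.7/(8.314×463) = 1.05 mol.
Polytropic n=1.29: T₂ = T₁(V₁/V₂)^(n−1) = 463×(0.174)^0.29 = 279 K; P₂ = P₁(V₁/V₂)^n = 11.5 kPa.
W = (P₁V₁−P₂V₂)/(n−1) = (110×36.7−11.5×211)/0.29 = 5540 J.

5540 J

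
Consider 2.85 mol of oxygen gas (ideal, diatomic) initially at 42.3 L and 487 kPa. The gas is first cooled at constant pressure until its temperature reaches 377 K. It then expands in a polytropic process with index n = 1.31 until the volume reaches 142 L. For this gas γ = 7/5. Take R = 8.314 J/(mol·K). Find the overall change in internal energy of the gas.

T₁ = P₁V₁/(nR) = 487×42.3/(2.85×8.314) = 869 K.
Step 1 — Isobaric: P stays 487 kPa; V/T = const ⇒ T₂ = 377 K, V₂ = 18.3 L.
W = PΔV = 487×(18.3−42.3) kPa·L = -11700 J.
ΔU = nCvΔT = 2.85×20.8×(377−869) = -29200 J.
Q = ΔU + W = nCpΔT = -40800 J.
State after step 1: P = 487 kPa, V = 18.3 L, T = 377 K.
Step 2 — Polytropic n=1.31: T₂ = T₁(V₁/V₂)^(n−1) = 377×(0.129)^0.31 = 200 K; P₂ = P₁(V₁/V₂)^n = 33.4 kPa.
W = (P₁V₁−P₂V₂)/(n−1) = (487×18.3−33.4×142)/0.31 = 13500 J.
ΔU = nCvΔT = 2.85×20.8×(200−377) = -10500 J.
Q = ΔU + W = 3050 J.
Net over both steps: W = 1870 J, Q = -37800 J, ΔU = -39700 J.

-39700 J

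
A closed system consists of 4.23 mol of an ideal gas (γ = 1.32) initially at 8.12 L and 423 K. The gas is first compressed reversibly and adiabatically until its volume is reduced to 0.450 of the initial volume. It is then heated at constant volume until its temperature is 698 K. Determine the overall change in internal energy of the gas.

30200 J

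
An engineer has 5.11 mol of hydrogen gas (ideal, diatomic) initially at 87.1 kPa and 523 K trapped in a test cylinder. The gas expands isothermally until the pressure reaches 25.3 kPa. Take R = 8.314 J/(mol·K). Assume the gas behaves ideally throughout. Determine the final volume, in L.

V₁ = nRT₁/P₁ = 5.11×8.314×523/87.1 = 255 L.
Isothermal: T stays 523 K; PV = const ⇒ V₂ = 878 L, P₂ = 25.3 kPa.

878 L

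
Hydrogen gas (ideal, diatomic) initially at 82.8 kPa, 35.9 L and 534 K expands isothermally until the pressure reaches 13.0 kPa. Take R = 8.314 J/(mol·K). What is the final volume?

Isothermal: T stays 534 K; PV = const ⇒ V₂ = 229 L, P₂ = 13.0 kPa.

229 L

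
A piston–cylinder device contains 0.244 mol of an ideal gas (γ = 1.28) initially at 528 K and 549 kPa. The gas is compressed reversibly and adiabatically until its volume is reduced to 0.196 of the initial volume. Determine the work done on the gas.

2210 J

V₁ = nRT₁/P₁ = 0.244×8.314×528/549 = 1.95 L.
Adiabatic: TV^(γ−1) = const ⇒ T₂ = 528×(5.10)^0.280 = 833 K; PV^γ = const ⇒ P₂ = 4420 kPa.
ΔU = nCvΔT = 0.244×29.7×(833−528) = 2210 J.
Q = 0 for an adiabatic process, so W = −ΔU = -2210 J.
Work done on the gas = −W_by = 2210 J.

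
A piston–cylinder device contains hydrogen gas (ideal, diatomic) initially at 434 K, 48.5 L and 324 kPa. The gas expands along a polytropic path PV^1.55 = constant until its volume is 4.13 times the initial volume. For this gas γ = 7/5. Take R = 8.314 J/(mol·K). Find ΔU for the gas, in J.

n = P₁V₁/(RT₁) = 324×48.5/(8.314×434) = 4.35 mol.
Polytropic n=1.55: T₂ = T₁(V₁/V₂)^(n−1) = 434×(0.242)^0.55 = 199 K; P₂ = P₁(V₁/V₂)^n = 36.0 kPa.
For an ideal gas ΔU = nCvΔT with Cv = (5/2)R = 20.8 J/(mol·K).
ΔU = 4.35×20.8×(199−434) = -21300 J.

-21300 J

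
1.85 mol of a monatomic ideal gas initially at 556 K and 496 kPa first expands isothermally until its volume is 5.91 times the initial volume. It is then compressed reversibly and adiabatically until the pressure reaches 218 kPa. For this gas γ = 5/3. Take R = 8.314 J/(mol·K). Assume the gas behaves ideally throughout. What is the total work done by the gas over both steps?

9230 J

V₁ = nRT₁/P₁ = 1.85×8.314×556/496 = 17.2 L.
Step 1 — Isothermal: T stays 556 K; PV = const ⇒ V₂ = 102 L, P₂ = 83.9 kPa.
ΔU = 0 (ideal gas, T constant).
W = nRT ln(V₂/V₁) = 1.85×8.314×556×ln(5.91) = 15200 J.
Q = ΔU + W = 15200 J.
State after step 1: P = 83.9 kPa, V = 102 L, T = 556 K.
Step 2 — Adiabatic: T₂/T₁ = (P₂/P₁)^((γ−1)/γ) ⇒ T₂ = 556×(2.60)^0.400 = 815 K; V₂ = 57.5 L.
ΔU = nCvΔT = 1.85×12.5×(815−556) = 5960 J.
Q = 0 for an adiabatic process, so W = −ΔU = -5960 J.
Net over both steps: W = 9230 J, Q = 15200 J, ΔU = 5960 J.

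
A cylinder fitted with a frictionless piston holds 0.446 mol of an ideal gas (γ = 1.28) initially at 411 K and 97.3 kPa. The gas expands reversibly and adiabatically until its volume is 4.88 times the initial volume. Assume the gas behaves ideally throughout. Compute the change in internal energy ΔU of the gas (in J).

-1950 J

V₁ = nRT₁/P₁ = 0.446×8.314×411/97.3 = 15.7 L.
Adiabatic: TV^(γ−1) = const ⇒ T₂ = 411×(0.205)^0.280 = 264 K; PV^γ = const ⇒ P₂ = 12.8 kPa.
For an ideal gas ΔU = nCvΔT with Cv = R/(γ−1) = 29.7 J/(mol·K).
ΔU = 0.446×29.7×(264−411) = -1950 J.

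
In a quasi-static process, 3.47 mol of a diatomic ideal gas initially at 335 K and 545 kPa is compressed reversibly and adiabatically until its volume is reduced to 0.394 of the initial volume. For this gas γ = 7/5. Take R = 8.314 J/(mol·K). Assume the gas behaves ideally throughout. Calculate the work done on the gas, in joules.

10900 J

V₁ = nRT₁/P₁ = 3.47×8.314×335/545 = 17.7 L.
Adiabatic: TV^(γ−1) = const ⇒ T₂ = 335×(2.54)^0.400 = 486 K; PV^γ = const ⇒ P₂ = 2010 kPa.
ΔU = nCvΔT = 3.47×20.8×(486−335) = 10900 J.
Q = 0 for an adiabatic process, so W = −ΔU = -10900 J.
Work done on the gas = −W_by = 10900 J.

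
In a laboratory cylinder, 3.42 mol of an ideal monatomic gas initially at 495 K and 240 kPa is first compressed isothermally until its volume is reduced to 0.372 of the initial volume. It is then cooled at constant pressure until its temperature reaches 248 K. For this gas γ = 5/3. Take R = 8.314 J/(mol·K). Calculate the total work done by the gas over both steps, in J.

-20900 J

V₁ = nRT₁/P₁ = 3.42×8.314×495/240 = 58.6 L.
Step 1 — Isothermal: T stays 495 K; PV = const ⇒ V₂ = 21.8 L, P₂ = 645 kPa.
ΔU = 0 (ideal gas, T constant).
W = nRT ln(V₂/V₁) = 3.42×8.314×495×ln(0.372) = -13900 J.
Q = ΔU + W = -13900 J.
State after step 1: P = 645 kPa, V = 21.8 L, T = 495 K.
Step 2 — Isobaric: P stays 645 kPa; V/T = const ⇒ T₂ = 248 K, V₂ = 10.9 L.
W = PΔV = 645×(10.9−21.8) kPa·L = -7020 J.
ΔU = nCvΔT = 3.42×12.5×(248−495) = -10500 J.
Q = ΔU + W = nCpΔT = -17600 J.
Net over both steps: W = -20900 J, Q = -31500 J, ΔU = -10500 J.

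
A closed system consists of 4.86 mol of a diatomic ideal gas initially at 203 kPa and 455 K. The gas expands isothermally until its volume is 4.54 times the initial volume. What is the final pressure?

V₁ = nRT₁/P₁ = 4.86×8.314×455/203 = 90.6 L.
Isothermal: T stays 455 K; PV = const ⇒ V₂ = 411 L, P₂ = 44.7 kPa.

44.7 kPa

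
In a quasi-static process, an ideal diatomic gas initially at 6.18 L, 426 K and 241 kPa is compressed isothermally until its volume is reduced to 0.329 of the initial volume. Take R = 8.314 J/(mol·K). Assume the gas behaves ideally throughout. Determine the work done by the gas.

-1660 J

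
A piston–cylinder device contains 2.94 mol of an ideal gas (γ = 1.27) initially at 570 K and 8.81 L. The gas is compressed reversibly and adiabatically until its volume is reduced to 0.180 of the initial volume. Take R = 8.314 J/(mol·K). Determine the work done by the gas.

P₁ = nRT₁/V₁ = 2.94×8.314×570/8.81 = 1580 kPa.
Adiabatic: TV^(γ−1) = const ⇒ T₂ = 570×(5.56)^0.270 = 906 K; PV^γ = const ⇒ P₂ = 14000 kPa.
ΔU = nCvΔT = 2.94×30.8×(906−570) = 30400 J.
Q = 0 for an adiabatic process, so W = −ΔU = -30400 J.

-30400 J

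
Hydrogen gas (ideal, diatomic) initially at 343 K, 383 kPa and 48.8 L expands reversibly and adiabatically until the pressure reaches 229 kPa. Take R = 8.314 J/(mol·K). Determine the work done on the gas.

-6390 J

n = P₁V₁/(RT₁) = 383×48.8/(8.314×343) = 6.55 mol.
Adiabatic: T₂/T₁ = (P₂/P₁)^((γ−1)/γ) ⇒ T₂ = 343×(0.598)^0.286 = 296 K; V₂ = 70.5 L.
ΔU = nCvΔT = 6.55×20.8×(296−343) = -6390 J.
Q = 0 for an adiabatic process, so W = −ΔU = 6390 J.
Work done on the gas = −W_by = -6390 J.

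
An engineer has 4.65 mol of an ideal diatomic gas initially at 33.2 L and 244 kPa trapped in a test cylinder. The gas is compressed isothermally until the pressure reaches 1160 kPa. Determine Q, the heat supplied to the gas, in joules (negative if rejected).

-12600 J

T₁ = P₁V₁/(nR) = 244×33.2/(4.65×8.314) = 210 K.
Isothermal: T stays 210 K; PV = const ⇒ V₂ = 6.98 L, P₂ = 1160 kPa.
ΔU = 0 (ideal gas, T constant).
W = nRT ln(V₂/V₁) = 4.65×8.314×210×ln(0.210) = -12600 J.
Q = ΔU + W = -12600 J.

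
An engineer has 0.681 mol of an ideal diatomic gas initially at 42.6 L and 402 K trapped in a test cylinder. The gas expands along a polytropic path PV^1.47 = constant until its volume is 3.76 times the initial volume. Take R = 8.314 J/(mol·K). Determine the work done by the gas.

P₁ = nRT₁/V₁ = 0.681×8.314×402/42.6 = 53.4 kPa.
Polytropic n=1.47: T₂ = T₁(V₁/V₂)^(n−1) = 402×(0.266)^0.47 = 216 K; P₂ = P₁(V₁/V₂)^n = 7.63 kPa.
W = (P₁V₁−P₂V₂)/(n−1) = (53.4×42.6−7.63×160)/0.47 = 2240 J.

2240 J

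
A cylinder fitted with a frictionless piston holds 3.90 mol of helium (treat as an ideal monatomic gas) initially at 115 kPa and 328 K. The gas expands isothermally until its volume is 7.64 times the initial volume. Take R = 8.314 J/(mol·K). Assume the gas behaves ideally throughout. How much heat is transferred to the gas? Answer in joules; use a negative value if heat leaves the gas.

21600 J

V₁ = nRT₁/P₁ = 3.90×8.314×328/115 = 92.5 L.
Isothermal: T stays 328 K; PV = const ⇒ V₂ = 707 L, P₂ = 15.1 kPa.
ΔU = 0 (ideal gas, T constant).
W = nRT ln(V₂/V₁) = 3.90×8.314×328×ln(7.64) = 21600 J.
Q = ΔU + W = 21600 J.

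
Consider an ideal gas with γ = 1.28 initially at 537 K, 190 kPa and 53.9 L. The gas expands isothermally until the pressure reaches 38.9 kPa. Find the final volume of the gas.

263 L

Isothermal: T stays 537 K; PV = const ⇒ V₂ = 263 L, P₂ = 38.9 kPa.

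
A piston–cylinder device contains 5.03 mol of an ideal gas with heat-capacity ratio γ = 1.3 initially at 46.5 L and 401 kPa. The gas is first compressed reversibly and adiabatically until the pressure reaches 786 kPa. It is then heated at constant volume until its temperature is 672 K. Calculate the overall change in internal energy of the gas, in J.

31500 J

T₁ = P₁V₁/(nR) = 401×46.5/(5.03×8.314) = 446 K.
Step 1 — Adiabatic: T₂/T₁ = (P₂/P₁)^((γ−1)/γ) ⇒ T₂ = 446×(1.96)^0.231 = 521 K; V₂ = 27.7 L.
ΔU = nCvΔT = 5.03×27.7×(521−446) = 10400 J.
Q = 0 for an adiabatic process, so W = −ΔU = -10400 J.
State after step 1: P = 786 kPa, V = 27.7 L, T = 521 K.
Step 2 — Isochoric: V stays 27.7 L; P/T = const ⇒ T₂ = 672 K, P₂ = 1010 kPa.
W = 0 (no volume change).
ΔU = nCvΔT = 5.03×27.7×(672−521) = 21100 J.
Q = ΔU = 21100 J.
Net over both steps: W = -10400 J, Q = 21100 J, ΔU = 31500 J.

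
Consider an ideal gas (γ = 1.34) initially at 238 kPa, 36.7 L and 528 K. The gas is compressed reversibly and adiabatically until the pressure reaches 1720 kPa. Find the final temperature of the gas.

872 K

Adiabatic: T₂/T₁ = (P₂/P₁)^((γ−1)/γ) ⇒ T₂ = 528×(7.23)^0.254 = 872 K; V₂ = 8.39 L.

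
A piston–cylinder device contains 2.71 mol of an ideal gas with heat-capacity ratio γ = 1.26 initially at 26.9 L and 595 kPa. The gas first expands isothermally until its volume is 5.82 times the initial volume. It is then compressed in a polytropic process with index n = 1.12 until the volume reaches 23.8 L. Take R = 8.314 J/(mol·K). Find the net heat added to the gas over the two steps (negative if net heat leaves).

9970 J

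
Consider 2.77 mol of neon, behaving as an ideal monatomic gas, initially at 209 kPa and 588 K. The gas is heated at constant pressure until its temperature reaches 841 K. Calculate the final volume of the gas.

92.7 L

V₁ = nRT₁/P₁ = 2.77×8.314×588/209 = 64.8 L.
Isobaric: P stays 209 kPa; V/T = const ⇒ T₂ = 841 K, V₂ = 92.7 L.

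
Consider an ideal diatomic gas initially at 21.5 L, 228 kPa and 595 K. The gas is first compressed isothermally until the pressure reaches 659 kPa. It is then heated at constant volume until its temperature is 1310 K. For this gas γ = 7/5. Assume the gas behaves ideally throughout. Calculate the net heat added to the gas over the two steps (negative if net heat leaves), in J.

n = P₁V₁/(RT₁) = 228×21.5/(8.314×595) = 0.991 mol.
Step 1 — Isothermal: T stays 595 K; PV = const ⇒ V₂ = 7.44 L, P₂ = 659 kPa.
ΔU = 0 (ideal gas, T constant).
W = nRT ln(V₂/V₁) = 0.991×8.314×595×ln(0.346) = -5200 J.
Q = ΔU + W = -5200 J.
State after step 1: P = 659 kPa, V = 7.44 L, T = 595 K.
Step 2 — Isochoric: V stays 7.44 L; P/T = const ⇒ T₂ = 1310 K, P₂ = 1450 kPa.
W = 0 (no volume change).
ΔU = nCvΔT = 0.991×20.8×(1310−595) = 14700 J.
Q = ΔU = 14700 J.
Net over both steps: W = -5200 J, Q = 9520 J, ΔU = 14700 J.

9520 J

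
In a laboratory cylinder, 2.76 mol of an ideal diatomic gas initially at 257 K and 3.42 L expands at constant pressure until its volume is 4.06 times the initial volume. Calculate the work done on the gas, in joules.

P₁ = nRT₁/V₁ = 2.76×8.314×257/3.42 = 1720 kPa.
Isobaric: P stays 1720 kPa; V/T = const ⇒ T₂ = 1040 K, V₂ = 13.9 L.
W = PΔV = 1720×(13.9−3.42) kPa·L = 18000 J.
Work done on the gas = −W_by = -18000 J.

-18000 J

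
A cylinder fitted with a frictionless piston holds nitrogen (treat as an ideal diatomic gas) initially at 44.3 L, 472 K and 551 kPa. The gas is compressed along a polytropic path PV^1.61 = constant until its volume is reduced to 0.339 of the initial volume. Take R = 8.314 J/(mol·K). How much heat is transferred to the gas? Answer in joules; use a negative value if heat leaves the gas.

19600 J

n = P₁V₁/(RT₁) = 551×44.3/(8.314×472) = 6.22 mol.
Polytropic n=1.61: T₂ = T₁(V₁/V₂)^(n−1) = 472×(2.95)^0.61 = 913 K; P₂ = P₁(V₁/V₂)^n = 3140 kPa.
W = (P₁V₁−P₂V₂)/(n−1) = (551×44.3−3140×15.0)/0.61 = -37400 J.
ΔU = nCvΔT = 6.22×20.8×(913−472) = 57000 J.
Q = ΔU + W = 19600 J.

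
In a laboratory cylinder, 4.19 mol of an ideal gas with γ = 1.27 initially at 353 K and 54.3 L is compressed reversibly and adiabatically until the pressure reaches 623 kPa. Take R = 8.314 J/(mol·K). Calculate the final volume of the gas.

P₁ = nRT₁/V₁ = 4.19×8.314×353/54.3 = 226 kPa.
Adiabatic: T₂/T₁ = (P₂/P₁)^((γ−1)/γ) ⇒ T₂ = 353×(2.75)^0.213 = 438 K; V₂ = 24.5 L.

24.5 L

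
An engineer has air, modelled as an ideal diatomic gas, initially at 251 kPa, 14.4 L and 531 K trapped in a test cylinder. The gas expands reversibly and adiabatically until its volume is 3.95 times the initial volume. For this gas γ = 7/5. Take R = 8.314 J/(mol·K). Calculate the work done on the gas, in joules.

n = P₁V₁/(RT₁) = 251×14.4/(8.314×531) = 0.819 mol.
Adiabatic: TV^(γ−1) = const ⇒ T₂ = 531×(0.253)^0.400 = 307 K; PV^γ = const ⇒ P₂ = 36.7 kPa.
ΔU = nCvΔT = 0.819×20.8×(307−531) = -3820 J.
Q = 0 for an adiabatic process, so W = −ΔU = 3820 J.
Work done on the gas = −W_by = -3820 J.

-3820 J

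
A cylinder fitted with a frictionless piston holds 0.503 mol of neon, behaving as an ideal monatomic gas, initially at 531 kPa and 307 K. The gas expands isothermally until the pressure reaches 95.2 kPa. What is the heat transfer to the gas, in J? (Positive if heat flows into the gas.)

2210 J

V₁ = nRT₁/P₁ = 0.503×8.314×307/531 = 2.42 L.
Isothermal: T stays 307 K; PV = const ⇒ V₂ = 13.5 L, P₂ = 95.2 kPa.
ΔU = 0 (ideal gas, T constant).
W = nRT ln(V₂/V₁) = 0.503×8.314×307×ln(5.58) = 2210 J.
Q = ΔU + W = 2210 J.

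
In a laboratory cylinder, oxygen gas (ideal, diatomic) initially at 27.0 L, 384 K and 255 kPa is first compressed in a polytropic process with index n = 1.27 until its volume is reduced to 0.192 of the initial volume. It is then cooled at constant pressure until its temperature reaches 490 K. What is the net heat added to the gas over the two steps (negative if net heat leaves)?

-11500 J

n = P₁V₁/(RT₁) = 255×27.0/(8.314×384) = 2.16 mol.
Step 1 — Polytropic n=1.27: T₂ = T₁(V₁/V₂)^(n−1) = 384×(5.21)^0.27 = 600 K; P₂ = P₁(V₁/V₂)^n = 2070 kPa.
W = (P₁V₁−P₂V₂)/(n−1) = (255×27.0−2070×5.18)/0.27 = -14300 J.
ΔU = nCvΔT = 2.16×20.8×(600−384) = 9660 J.
Q = ΔU + W = -4650 J.
State after step 1: P = 2070 kPa, V = 5.18 L, T = 600 K.
Step 2 — Isobaric: P stays 2070 kPa; V/T = const ⇒ T₂ = 490 K, V₂ = 4.24 L.
W = PΔV = 2070×(4.24−5.18) kPa·L = -1960 J.
ΔU = nCvΔT = 2.16×20.8×(490−600) = -4910 J.
Q = ΔU + W = nCpΔT = -6880 J.
Net over both steps: W = -16300 J, Q = -11500 J, ΔU = 4750 J.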